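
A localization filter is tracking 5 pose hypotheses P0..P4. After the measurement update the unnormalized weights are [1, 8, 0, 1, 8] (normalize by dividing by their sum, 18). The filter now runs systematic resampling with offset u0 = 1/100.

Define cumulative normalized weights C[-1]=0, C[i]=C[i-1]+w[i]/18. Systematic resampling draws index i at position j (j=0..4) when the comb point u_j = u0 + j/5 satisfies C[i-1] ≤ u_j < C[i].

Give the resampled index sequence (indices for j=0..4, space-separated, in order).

0 1 1 4 4

C = [1/18, 1/2, 1/2, 5/9, 1]
j=0: u_0=1/100 ∈ [0, 1/18) → index 0
j=1: u_1=21/100 ∈ [1/18, 1/2) → index 1
j=2: u_2=41/100 ∈ [1/18, 1/2) → index 1
j=3: u_3=61/100 ∈ [5/9, 1) → index 4
j=4: u_4=81/100 ∈ [5/9, 1) → index 4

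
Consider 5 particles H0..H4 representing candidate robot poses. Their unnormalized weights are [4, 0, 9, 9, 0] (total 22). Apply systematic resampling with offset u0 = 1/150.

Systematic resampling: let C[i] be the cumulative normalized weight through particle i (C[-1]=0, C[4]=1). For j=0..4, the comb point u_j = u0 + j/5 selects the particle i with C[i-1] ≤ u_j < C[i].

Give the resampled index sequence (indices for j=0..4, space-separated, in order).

0 2 2 3 3

C = [2/11, 2/11, 13/22, 1, 1]
j=0: u_0=1/150 ∈ [0, 2/11) → index 0
j=1: u_1=31/150 ∈ [2/11, 13/22) → index 2
j=2: u_2=61/150 ∈ [2/11, 13/22) → index 2
j=3: u_3=91/150 ∈ [13/22, 1) → index 3
j=4: u_4=121/150 ∈ [13/22, 1) → index 3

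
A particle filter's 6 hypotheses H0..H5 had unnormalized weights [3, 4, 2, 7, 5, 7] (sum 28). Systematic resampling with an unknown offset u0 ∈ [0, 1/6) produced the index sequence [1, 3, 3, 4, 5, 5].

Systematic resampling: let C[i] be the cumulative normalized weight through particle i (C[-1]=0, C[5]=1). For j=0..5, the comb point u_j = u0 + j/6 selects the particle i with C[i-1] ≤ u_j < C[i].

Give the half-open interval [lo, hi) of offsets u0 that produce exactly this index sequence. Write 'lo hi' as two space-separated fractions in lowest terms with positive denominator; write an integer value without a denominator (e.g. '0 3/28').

13/84 1/6

C = [3/28, 1/4, 9/28, 4/7, 3/4, 1]
j=0 picked index 1: u0 ∈ [3/28, 1/4)
j=1 picked index 3: u0 ∈ [13/84, 17/42)
j=2 picked index 3: u0 ∈ [-1/84, 5/21)
j=3 picked index 4: u0 ∈ [1/14, 1/4)
j=4 picked index 5: u0 ∈ [1/12, 1/3)
j=5 picked index 5: u0 ∈ [-1/12, 1/6)
intersection: [13/84, 1/6)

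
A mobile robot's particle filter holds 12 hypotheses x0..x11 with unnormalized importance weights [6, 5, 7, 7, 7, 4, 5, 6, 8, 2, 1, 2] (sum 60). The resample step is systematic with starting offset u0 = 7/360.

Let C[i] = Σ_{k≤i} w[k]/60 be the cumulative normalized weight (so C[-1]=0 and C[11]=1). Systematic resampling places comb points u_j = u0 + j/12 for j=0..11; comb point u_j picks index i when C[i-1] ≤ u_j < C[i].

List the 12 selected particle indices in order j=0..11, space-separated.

C = [1/10, 11/60, 3/10, 5/12, 8/15, 3/5, 41/60, 47/60, 11/12, 19/20, 29/30, 1]
j=0: u_0=7/360 ∈ [0, 1/10) → index 0
j=1: u_1=37/360 ∈ [1/10, 11/60) → index 1
j=2: u_2=67/360 ∈ [11/60, 3/10) → index 2
j=3: u_3=97/360 ∈ [11/60, 3/10) → index 2
j=4: u_4=127/360 ∈ [3/10, 5/12) → index 3
j=5: u_5=157/360 ∈ [5/12, 8/15) → index 4
j=6: u_6=187/360 ∈ [5/12, 8/15) → index 4
j=7: u_7=217/360 ∈ [3/5, 41/60) → index 6
j=8: u_8=247/360 ∈ [41/60, 47/60) → index 7
j=9: u_9=277/360 ∈ [41/60, 47/60) → index 7
j=10: u_10=307/360 ∈ [47/60, 11/12) → index 8
j=11: u_11=337/360 ∈ [11/12, 19/20) → index 9

0 1 2 2 3 4 4 6 7 7 8 9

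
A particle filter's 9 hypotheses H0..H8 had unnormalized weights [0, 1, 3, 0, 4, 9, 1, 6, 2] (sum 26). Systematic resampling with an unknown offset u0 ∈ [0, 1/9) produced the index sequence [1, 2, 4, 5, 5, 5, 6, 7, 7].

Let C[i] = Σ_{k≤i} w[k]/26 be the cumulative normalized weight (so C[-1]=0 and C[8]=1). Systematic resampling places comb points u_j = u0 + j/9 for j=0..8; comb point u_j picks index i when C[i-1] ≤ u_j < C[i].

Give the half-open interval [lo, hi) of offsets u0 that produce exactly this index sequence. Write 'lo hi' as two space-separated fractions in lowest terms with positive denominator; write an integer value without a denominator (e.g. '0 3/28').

C = [0, 1/26, 2/13, 2/13, 4/13, 17/26, 9/13, 12/13, 1]
j=0 picked index 1: u0 ∈ [0, 1/26)
j=1 picked index 2: u0 ∈ [-17/234, 5/117)
j=2 picked index 4: u0 ∈ [-8/117, 10/117)
j=3 picked index 5: u0 ∈ [-1/39, 25/78)
j=4 picked index 5: u0 ∈ [-16/117, 49/234)
j=5 picked index 5: u0 ∈ [-29/117, 23/234)
j=6 picked index 6: u0 ∈ [-1/78, 1/39)
j=7 picked index 7: u0 ∈ [-10/117, 17/117)
j=8 picked index 7: u0 ∈ [-23/117, 4/117)
intersection: [0, 1/39)

0 1/39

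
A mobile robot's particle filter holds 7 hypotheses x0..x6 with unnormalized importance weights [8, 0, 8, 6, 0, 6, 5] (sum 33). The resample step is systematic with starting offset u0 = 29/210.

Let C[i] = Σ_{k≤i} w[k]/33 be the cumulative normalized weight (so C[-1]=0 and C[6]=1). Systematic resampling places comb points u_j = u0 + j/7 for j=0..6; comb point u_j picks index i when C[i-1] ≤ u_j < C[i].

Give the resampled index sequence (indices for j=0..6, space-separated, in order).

C = [8/33, 8/33, 16/33, 2/3, 2/3, 28/33, 1]
j=0: u_0=29/210 ∈ [0, 8/33) → index 0
j=1: u_1=59/210 ∈ [8/33, 16/33) → index 2
j=2: u_2=89/210 ∈ [8/33, 16/33) → index 2
j=3: u_3=17/30 ∈ [16/33, 2/3) → index 3
j=4: u_4=149/210 ∈ [2/3, 28/33) → index 5
j=5: u_5=179/210 ∈ [28/33, 1) → index 6
j=6: u_6=209/210 ∈ [28/33, 1) → index 6

0 2 2 3 5 6 6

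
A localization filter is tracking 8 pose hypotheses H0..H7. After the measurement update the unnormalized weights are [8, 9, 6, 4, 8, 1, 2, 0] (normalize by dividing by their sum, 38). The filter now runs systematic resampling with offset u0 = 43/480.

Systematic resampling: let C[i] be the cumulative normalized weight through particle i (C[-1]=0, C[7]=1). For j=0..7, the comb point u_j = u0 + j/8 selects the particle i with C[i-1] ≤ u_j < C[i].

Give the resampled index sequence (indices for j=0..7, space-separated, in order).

C = [4/19, 17/38, 23/38, 27/38, 35/38, 18/19, 1, 1]
j=0: u_0=43/480 ∈ [0, 4/19) → index 0
j=1: u_1=103/480 ∈ [4/19, 17/38) → index 1
j=2: u_2=163/480 ∈ [4/19, 17/38) → index 1
j=3: u_3=223/480 ∈ [17/38, 23/38) → index 2
j=4: u_4=283/480 ∈ [17/38, 23/38) → index 2
j=5: u_5=343/480 ∈ [27/38, 35/38) → index 4
j=6: u_6=403/480 ∈ [27/38, 35/38) → index 4
j=7: u_7=463/480 ∈ [18/19, 1) → index 6

0 1 1 2 2 4 4 6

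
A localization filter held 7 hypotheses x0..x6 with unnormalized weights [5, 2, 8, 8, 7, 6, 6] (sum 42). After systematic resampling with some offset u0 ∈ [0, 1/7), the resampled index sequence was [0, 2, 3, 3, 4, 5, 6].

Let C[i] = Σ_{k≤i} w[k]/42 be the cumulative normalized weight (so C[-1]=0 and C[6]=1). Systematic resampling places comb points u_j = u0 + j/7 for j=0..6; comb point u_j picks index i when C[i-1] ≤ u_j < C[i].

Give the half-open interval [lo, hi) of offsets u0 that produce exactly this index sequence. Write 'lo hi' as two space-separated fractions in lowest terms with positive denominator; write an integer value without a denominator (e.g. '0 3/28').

C = [5/42, 1/6, 5/14, 23/42, 5/7, 6/7, 1]
j=0 picked index 0: u0 ∈ [0, 5/42)
j=1 picked index 2: u0 ∈ [1/42, 3/14)
j=2 picked index 3: u0 ∈ [1/14, 11/42)
j=3 picked index 3: u0 ∈ [-1/14, 5/42)
j=4 picked index 4: u0 ∈ [-1/42, 1/7)
j=5 picked index 5: u0 ∈ [0, 1/7)
j=6 picked index 6: u0 ∈ [0, 1/7)
intersection: [1/14, 5/42)

1/14 5/42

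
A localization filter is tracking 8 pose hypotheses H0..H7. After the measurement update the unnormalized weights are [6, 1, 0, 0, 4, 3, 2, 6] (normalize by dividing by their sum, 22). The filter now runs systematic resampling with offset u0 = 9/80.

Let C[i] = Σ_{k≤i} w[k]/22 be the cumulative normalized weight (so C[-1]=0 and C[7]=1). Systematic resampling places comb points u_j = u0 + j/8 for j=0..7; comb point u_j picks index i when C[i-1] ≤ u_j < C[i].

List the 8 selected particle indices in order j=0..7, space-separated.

0 0 4 4 5 7 7 7

C = [3/11, 7/22, 7/22, 7/22, 1/2, 7/11, 8/11, 1]
j=0: u_0=9/80 ∈ [0, 3/11) → index 0
j=1: u_1=19/80 ∈ [0, 3/11) → index 0
j=2: u_2=29/80 ∈ [7/22, 1/2) → index 4
j=3: u_3=39/80 ∈ [7/22, 1/2) → index 4
j=4: u_4=49/80 ∈ [1/2, 7/11) → index 5
j=5: u_5=59/80 ∈ [8/11, 1) → index 7
j=6: u_6=69/80 ∈ [8/11, 1) → index 7
j=7: u_7=79/80 ∈ [8/11, 1) → index 7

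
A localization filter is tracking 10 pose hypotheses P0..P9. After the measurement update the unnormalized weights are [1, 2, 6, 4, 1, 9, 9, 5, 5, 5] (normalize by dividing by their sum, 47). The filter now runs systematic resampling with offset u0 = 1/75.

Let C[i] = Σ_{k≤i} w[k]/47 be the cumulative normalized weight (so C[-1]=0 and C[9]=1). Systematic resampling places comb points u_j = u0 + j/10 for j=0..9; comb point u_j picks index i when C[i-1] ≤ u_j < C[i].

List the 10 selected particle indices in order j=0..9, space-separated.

0 2 3 5 5 6 6 7 8 9

C = [1/47, 3/47, 9/47, 13/47, 14/47, 23/47, 32/47, 37/47, 42/47, 1]
j=0: u_0=1/75 ∈ [0, 1/47) → index 0
j=1: u_1=17/150 ∈ [3/47, 9/47) → index 2
j=2: u_2=16/75 ∈ [9/47, 13/47) → index 3
j=3: u_3=47/150 ∈ [14/47, 23/47) → index 5
j=4: u_4=31/75 ∈ [14/47, 23/47) → index 5
j=5: u_5=77/150 ∈ [23/47, 32/47) → index 6
j=6: u_6=46/75 ∈ [23/47, 32/47) → index 6
j=7: u_7=107/150 ∈ [32/47, 37/47) → index 7
j=8: u_8=61/75 ∈ [37/47, 42/47) → index 8
j=9: u_9=137/150 ∈ [42/47, 1) → index 9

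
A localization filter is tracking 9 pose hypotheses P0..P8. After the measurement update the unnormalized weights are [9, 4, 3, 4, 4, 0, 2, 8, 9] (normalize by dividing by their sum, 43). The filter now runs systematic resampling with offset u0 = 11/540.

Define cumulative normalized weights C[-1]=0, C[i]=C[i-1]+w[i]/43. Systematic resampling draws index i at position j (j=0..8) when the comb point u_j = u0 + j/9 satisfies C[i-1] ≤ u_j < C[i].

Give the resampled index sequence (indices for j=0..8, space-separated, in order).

0 0 1 2 3 6 7 8 8

C = [9/43, 13/43, 16/43, 20/43, 24/43, 24/43, 26/43, 34/43, 1]
j=0: u_0=11/540 ∈ [0, 9/43) → index 0
j=1: u_1=71/540 ∈ [0, 9/43) → index 0
j=2: u_2=131/540 ∈ [9/43, 13/43) → index 1
j=3: u_3=191/540 ∈ [13/43, 16/43) → index 2
j=4: u_4=251/540 ∈ [16/43, 20/43) → index 3
j=5: u_5=311/540 ∈ [24/43, 26/43) → index 6
j=6: u_6=371/540 ∈ [26/43, 34/43) → index 7
j=7: u_7=431/540 ∈ [34/43, 1) → index 8
j=8: u_8=491/540 ∈ [34/43, 1) → index 8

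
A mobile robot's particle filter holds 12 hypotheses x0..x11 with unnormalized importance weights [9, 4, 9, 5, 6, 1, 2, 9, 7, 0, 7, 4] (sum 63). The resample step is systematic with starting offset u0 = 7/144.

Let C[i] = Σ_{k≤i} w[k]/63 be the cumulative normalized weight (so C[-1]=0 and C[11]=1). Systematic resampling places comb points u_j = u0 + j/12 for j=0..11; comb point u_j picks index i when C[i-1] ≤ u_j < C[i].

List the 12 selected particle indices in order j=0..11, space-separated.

0 0 2 2 3 4 6 7 8 8 10 11

C = [1/7, 13/63, 22/63, 3/7, 11/21, 34/63, 4/7, 5/7, 52/63, 52/63, 59/63, 1]
j=0: u_0=7/144 ∈ [0, 1/7) → index 0
j=1: u_1=19/144 ∈ [0, 1/7) → index 0
j=2: u_2=31/144 ∈ [13/63, 22/63) → index 2
j=3: u_3=43/144 ∈ [13/63, 22/63) → index 2
j=4: u_4=55/144 ∈ [22/63, 3/7) → index 3
j=5: u_5=67/144 ∈ [3/7, 11/21) → index 4
j=6: u_6=79/144 ∈ [34/63, 4/7) → index 6
j=7: u_7=91/144 ∈ [4/7, 5/7) → index 7
j=8: u_8=103/144 ∈ [5/7, 52/63) → index 8
j=9: u_9=115/144 ∈ [5/7, 52/63) → index 8
j=10: u_10=127/144 ∈ [52/63, 59/63) → index 10
j=11: u_11=139/144 ∈ [59/63, 1) → index 11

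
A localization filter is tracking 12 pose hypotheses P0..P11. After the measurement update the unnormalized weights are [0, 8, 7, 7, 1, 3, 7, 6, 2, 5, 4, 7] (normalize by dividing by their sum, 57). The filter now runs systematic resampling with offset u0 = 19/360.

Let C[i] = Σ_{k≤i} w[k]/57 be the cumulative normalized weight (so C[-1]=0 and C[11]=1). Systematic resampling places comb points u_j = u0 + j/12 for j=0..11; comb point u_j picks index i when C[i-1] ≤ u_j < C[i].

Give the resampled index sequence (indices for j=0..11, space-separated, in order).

C = [0, 8/57, 5/19, 22/57, 23/57, 26/57, 11/19, 13/19, 41/57, 46/57, 50/57, 1]
j=0: u_0=19/360 ∈ [0, 8/57) → index 1
j=1: u_1=49/360 ∈ [0, 8/57) → index 1
j=2: u_2=79/360 ∈ [8/57, 5/19) → index 2
j=3: u_3=109/360 ∈ [5/19, 22/57) → index 3
j=4: u_4=139/360 ∈ [22/57, 23/57) → index 4
j=5: u_5=169/360 ∈ [26/57, 11/19) → index 6
j=6: u_6=199/360 ∈ [26/57, 11/19) → index 6
j=7: u_7=229/360 ∈ [11/19, 13/19) → index 7
j=8: u_8=259/360 ∈ [41/57, 46/57) → index 9
j=9: u_9=289/360 ∈ [41/57, 46/57) → index 9
j=10: u_10=319/360 ∈ [50/57, 1) → index 11
j=11: u_11=349/360 ∈ [50/57, 1) → index 11

1 1 2 3 4 6 6 7 9 9 11 11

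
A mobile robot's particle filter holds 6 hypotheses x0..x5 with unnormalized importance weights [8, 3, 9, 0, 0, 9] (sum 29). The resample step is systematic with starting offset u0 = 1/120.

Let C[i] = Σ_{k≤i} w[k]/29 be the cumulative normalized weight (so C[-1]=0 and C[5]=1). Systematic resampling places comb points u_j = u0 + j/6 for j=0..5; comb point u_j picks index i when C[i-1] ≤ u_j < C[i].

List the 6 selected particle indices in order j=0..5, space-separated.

C = [8/29, 11/29, 20/29, 20/29, 20/29, 1]
j=0: u_0=1/120 ∈ [0, 8/29) → index 0
j=1: u_1=7/40 ∈ [0, 8/29) → index 0
j=2: u_2=41/120 ∈ [8/29, 11/29) → index 1
j=3: u_3=61/120 ∈ [11/29, 20/29) → index 2
j=4: u_4=27/40 ∈ [11/29, 20/29) → index 2
j=5: u_5=101/120 ∈ [20/29, 1) → index 5

0 0 1 2 2 5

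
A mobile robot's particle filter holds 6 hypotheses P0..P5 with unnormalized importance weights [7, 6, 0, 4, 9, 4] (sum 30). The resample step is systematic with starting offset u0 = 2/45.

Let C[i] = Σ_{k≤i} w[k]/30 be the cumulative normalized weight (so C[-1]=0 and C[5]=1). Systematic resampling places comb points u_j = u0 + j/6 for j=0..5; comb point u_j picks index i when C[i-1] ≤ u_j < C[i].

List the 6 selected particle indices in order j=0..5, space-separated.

0 0 1 3 4 5

C = [7/30, 13/30, 13/30, 17/30, 13/15, 1]
j=0: u_0=2/45 ∈ [0, 7/30) → index 0
j=1: u_1=19/90 ∈ [0, 7/30) → index 0
j=2: u_2=17/45 ∈ [7/30, 13/30) → index 1
j=3: u_3=49/90 ∈ [13/30, 17/30) → index 3
j=4: u_4=32/45 ∈ [17/30, 13/15) → index 4
j=5: u_5=79/90 ∈ [13/15, 1) → index 5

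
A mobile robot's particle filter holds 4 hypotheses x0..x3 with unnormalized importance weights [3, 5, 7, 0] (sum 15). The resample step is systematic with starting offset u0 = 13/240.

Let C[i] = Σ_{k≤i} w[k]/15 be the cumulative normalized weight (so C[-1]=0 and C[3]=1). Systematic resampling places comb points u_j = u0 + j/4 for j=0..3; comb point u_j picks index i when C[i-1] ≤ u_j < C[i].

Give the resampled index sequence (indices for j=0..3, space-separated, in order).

C = [1/5, 8/15, 1, 1]
j=0: u_0=13/240 ∈ [0, 1/5) → index 0
j=1: u_1=73/240 ∈ [1/5, 8/15) → index 1
j=2: u_2=133/240 ∈ [8/15, 1) → index 2
j=3: u_3=193/240 ∈ [8/15, 1) → index 2

0 1 2 2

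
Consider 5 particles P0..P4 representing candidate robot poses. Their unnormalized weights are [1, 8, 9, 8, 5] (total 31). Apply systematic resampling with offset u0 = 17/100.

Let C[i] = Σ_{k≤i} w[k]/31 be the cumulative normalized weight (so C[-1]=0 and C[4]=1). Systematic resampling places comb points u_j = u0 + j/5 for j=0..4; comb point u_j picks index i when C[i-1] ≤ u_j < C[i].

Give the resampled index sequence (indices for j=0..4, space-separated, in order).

C = [1/31, 9/31, 18/31, 26/31, 1]
j=0: u_0=17/100 ∈ [1/31, 9/31) → index 1
j=1: u_1=37/100 ∈ [9/31, 18/31) → index 2
j=2: u_2=57/100 ∈ [9/31, 18/31) → index 2
j=3: u_3=77/100 ∈ [18/31, 26/31) → index 3
j=4: u_4=97/100 ∈ [26/31, 1) → index 4

1 2 2 3 4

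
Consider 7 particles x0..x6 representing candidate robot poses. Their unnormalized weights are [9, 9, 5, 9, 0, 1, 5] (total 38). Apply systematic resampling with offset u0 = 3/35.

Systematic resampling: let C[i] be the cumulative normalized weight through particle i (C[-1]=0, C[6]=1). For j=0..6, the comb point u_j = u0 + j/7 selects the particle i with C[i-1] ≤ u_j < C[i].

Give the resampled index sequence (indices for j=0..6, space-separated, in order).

C = [9/38, 9/19, 23/38, 16/19, 16/19, 33/38, 1]
j=0: u_0=3/35 ∈ [0, 9/38) → index 0
j=1: u_1=8/35 ∈ [0, 9/38) → index 0
j=2: u_2=13/35 ∈ [9/38, 9/19) → index 1
j=3: u_3=18/35 ∈ [9/19, 23/38) → index 2
j=4: u_4=23/35 ∈ [23/38, 16/19) → index 3
j=5: u_5=4/5 ∈ [23/38, 16/19) → index 3
j=6: u_6=33/35 ∈ [33/38, 1) → index 6

0 0 1 2 3 3 6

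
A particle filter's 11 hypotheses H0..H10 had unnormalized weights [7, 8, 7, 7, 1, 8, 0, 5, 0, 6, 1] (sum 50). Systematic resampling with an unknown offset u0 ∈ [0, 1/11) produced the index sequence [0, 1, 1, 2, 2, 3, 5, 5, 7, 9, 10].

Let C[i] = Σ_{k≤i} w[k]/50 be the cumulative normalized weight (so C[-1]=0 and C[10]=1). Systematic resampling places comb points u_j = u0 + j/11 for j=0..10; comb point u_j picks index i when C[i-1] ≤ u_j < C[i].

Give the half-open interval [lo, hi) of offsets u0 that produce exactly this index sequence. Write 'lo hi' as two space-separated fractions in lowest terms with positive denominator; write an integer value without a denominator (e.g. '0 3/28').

39/550 21/275

C = [7/50, 3/10, 11/25, 29/50, 3/5, 19/25, 19/25, 43/50, 43/50, 49/50, 1]
j=0 picked index 0: u0 ∈ [0, 7/50)
j=1 picked index 1: u0 ∈ [27/550, 23/110)
j=2 picked index 1: u0 ∈ [-23/550, 13/110)
j=3 picked index 2: u0 ∈ [3/110, 46/275)
j=4 picked index 2: u0 ∈ [-7/110, 21/275)
j=5 picked index 3: u0 ∈ [-4/275, 69/550)
j=6 picked index 5: u0 ∈ [3/55, 59/275)
j=7 picked index 5: u0 ∈ [-2/55, 34/275)
j=8 picked index 7: u0 ∈ [9/275, 73/550)
j=9 picked index 9: u0 ∈ [23/550, 89/550)
j=10 picked index 10: u0 ∈ [39/550, 1/11)
intersection: [39/550, 21/275)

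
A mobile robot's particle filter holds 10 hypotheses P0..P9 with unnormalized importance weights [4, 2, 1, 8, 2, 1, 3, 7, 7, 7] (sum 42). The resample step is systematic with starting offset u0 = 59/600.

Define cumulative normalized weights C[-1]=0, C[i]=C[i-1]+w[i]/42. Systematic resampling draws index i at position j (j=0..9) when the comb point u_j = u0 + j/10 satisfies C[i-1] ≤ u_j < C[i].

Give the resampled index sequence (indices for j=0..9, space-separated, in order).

1 3 3 4 6 7 8 8 9 9

C = [2/21, 1/7, 1/6, 5/14, 17/42, 3/7, 1/2, 2/3, 5/6, 1]
j=0: u_0=59/600 ∈ [2/21, 1/7) → index 1
j=1: u_1=119/600 ∈ [1/6, 5/14) → index 3
j=2: u_2=179/600 ∈ [1/6, 5/14) → index 3
j=3: u_3=239/600 ∈ [5/14, 17/42) → index 4
j=4: u_4=299/600 ∈ [3/7, 1/2) → index 6
j=5: u_5=359/600 ∈ [1/2, 2/3) → index 7
j=6: u_6=419/600 ∈ [2/3, 5/6) → index 8
j=7: u_7=479/600 ∈ [2/3, 5/6) → index 8
j=8: u_8=539/600 ∈ [5/6, 1) → index 9
j=9: u_9=599/600 ∈ [5/6, 1) → index 9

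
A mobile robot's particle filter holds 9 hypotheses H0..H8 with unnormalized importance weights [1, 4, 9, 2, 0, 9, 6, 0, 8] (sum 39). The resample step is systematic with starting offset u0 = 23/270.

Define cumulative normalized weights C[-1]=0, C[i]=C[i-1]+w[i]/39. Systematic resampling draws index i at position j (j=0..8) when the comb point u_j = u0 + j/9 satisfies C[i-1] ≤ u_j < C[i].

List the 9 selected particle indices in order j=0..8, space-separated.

C = [1/39, 5/39, 14/39, 16/39, 16/39, 25/39, 31/39, 31/39, 1]
j=0: u_0=23/270 ∈ [1/39, 5/39) → index 1
j=1: u_1=53/270 ∈ [5/39, 14/39) → index 2
j=2: u_2=83/270 ∈ [5/39, 14/39) → index 2
j=3: u_3=113/270 ∈ [16/39, 25/39) → index 5
j=4: u_4=143/270 ∈ [16/39, 25/39) → index 5
j=5: u_5=173/270 ∈ [16/39, 25/39) → index 5
j=6: u_6=203/270 ∈ [25/39, 31/39) → index 6
j=7: u_7=233/270 ∈ [31/39, 1) → index 8
j=8: u_8=263/270 ∈ [31/39, 1) → index 8

1 2 2 5 5 5 6 8 8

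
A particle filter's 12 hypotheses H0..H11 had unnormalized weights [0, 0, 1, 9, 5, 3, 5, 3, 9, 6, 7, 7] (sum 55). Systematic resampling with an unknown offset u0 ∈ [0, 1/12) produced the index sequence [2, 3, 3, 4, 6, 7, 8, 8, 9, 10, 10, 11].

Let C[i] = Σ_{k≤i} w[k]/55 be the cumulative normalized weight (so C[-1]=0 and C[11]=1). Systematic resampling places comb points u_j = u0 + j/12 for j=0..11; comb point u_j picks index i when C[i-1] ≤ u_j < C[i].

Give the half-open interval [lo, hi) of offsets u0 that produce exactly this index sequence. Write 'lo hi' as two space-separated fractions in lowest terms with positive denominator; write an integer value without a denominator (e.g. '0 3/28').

C = [0, 0, 1/55, 2/11, 3/11, 18/55, 23/55, 26/55, 7/11, 41/55, 48/55, 1]
j=0 picked index 2: u0 ∈ [0, 1/55)
j=1 picked index 3: u0 ∈ [-43/660, 13/132)
j=2 picked index 3: u0 ∈ [-49/330, 1/66)
j=3 picked index 4: u0 ∈ [-3/44, 1/44)
j=4 picked index 6: u0 ∈ [-1/165, 14/165)
j=5 picked index 7: u0 ∈ [1/660, 37/660)
j=6 picked index 8: u0 ∈ [-3/110, 3/22)
j=7 picked index 8: u0 ∈ [-73/660, 7/132)
j=8 picked index 9: u0 ∈ [-1/33, 13/165)
j=9 picked index 10: u0 ∈ [-1/220, 27/220)
j=10 picked index 10: u0 ∈ [-29/330, 13/330)
j=11 picked index 11: u0 ∈ [-29/660, 1/12)
intersection: [1/660, 1/66)

1/660 1/66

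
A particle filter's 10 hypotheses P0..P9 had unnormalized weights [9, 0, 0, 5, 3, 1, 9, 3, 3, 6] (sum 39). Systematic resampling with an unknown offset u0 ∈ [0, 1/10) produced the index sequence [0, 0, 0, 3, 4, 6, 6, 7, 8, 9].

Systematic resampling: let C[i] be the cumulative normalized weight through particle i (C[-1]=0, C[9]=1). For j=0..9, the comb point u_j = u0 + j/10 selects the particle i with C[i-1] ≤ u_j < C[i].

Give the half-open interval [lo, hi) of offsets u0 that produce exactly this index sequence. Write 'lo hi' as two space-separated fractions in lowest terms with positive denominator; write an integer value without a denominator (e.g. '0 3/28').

C = [3/13, 3/13, 3/13, 14/39, 17/39, 6/13, 9/13, 10/13, 11/13, 1]
j=0 picked index 0: u0 ∈ [0, 3/13)
j=1 picked index 0: u0 ∈ [-1/10, 17/130)
j=2 picked index 0: u0 ∈ [-1/5, 2/65)
j=3 picked index 3: u0 ∈ [-9/130, 23/390)
j=4 picked index 4: u0 ∈ [-8/195, 7/195)
j=5 picked index 6: u0 ∈ [-1/26, 5/26)
j=6 picked index 6: u0 ∈ [-9/65, 6/65)
j=7 picked index 7: u0 ∈ [-1/130, 9/130)
j=8 picked index 8: u0 ∈ [-2/65, 3/65)
j=9 picked index 9: u0 ∈ [-7/130, 1/10)
intersection: [0, 2/65)

0 2/65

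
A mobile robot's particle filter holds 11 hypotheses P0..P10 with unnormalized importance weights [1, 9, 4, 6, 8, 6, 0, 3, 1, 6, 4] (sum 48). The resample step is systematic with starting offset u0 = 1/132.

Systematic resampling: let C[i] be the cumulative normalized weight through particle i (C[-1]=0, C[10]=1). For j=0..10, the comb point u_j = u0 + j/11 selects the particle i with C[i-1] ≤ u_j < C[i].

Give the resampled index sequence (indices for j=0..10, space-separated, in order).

0 1 1 2 3 4 4 5 7 9 10

C = [1/48, 5/24, 7/24, 5/12, 7/12, 17/24, 17/24, 37/48, 19/24, 11/12, 1]
j=0: u_0=1/132 ∈ [0, 1/48) → index 0
j=1: u_1=13/132 ∈ [1/48, 5/24) → index 1
j=2: u_2=25/132 ∈ [1/48, 5/24) → index 1
j=3: u_3=37/132 ∈ [5/24, 7/24) → index 2
j=4: u_4=49/132 ∈ [7/24, 5/12) → index 3
j=5: u_5=61/132 ∈ [5/12, 7/12) → index 4
j=6: u_6=73/132 ∈ [5/12, 7/12) → index 4
j=7: u_7=85/132 ∈ [7/12, 17/24) → index 5
j=8: u_8=97/132 ∈ [17/24, 37/48) → index 7
j=9: u_9=109/132 ∈ [19/24, 11/12) → index 9
j=10: u_10=11/12 ∈ [11/12, 1) → index 10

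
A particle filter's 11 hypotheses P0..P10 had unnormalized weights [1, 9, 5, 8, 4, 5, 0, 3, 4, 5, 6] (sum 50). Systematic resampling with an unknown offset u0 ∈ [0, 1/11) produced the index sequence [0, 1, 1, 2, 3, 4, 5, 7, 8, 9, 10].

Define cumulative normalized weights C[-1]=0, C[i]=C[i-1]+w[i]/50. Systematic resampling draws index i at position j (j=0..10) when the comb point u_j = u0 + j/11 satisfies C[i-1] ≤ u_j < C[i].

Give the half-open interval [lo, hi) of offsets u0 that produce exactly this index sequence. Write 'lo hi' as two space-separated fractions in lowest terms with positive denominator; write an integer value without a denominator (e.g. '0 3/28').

C = [1/50, 1/5, 3/10, 23/50, 27/50, 16/25, 16/25, 7/10, 39/50, 22/25, 1]
j=0 picked index 0: u0 ∈ [0, 1/50)
j=1 picked index 1: u0 ∈ [-39/550, 6/55)
j=2 picked index 1: u0 ∈ [-89/550, 1/55)
j=3 picked index 2: u0 ∈ [-4/55, 3/110)
j=4 picked index 3: u0 ∈ [-7/110, 53/550)
j=5 picked index 4: u0 ∈ [3/550, 47/550)
j=6 picked index 5: u0 ∈ [-3/550, 26/275)
j=7 picked index 7: u0 ∈ [1/275, 7/110)
j=8 picked index 8: u0 ∈ [-3/110, 29/550)
j=9 picked index 9: u0 ∈ [-21/550, 17/275)
j=10 picked index 10: u0 ∈ [-8/275, 1/11)
intersection: [3/550, 1/55)

3/550 1/55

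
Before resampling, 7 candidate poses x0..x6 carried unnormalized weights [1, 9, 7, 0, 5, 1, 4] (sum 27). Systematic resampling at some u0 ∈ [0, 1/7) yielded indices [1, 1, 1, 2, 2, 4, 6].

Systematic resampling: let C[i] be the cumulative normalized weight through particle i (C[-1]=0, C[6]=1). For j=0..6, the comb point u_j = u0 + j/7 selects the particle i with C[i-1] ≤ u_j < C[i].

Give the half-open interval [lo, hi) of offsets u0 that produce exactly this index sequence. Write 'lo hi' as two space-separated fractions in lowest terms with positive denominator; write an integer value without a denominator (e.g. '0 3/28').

1/27 11/189

C = [1/27, 10/27, 17/27, 17/27, 22/27, 23/27, 1]
j=0 picked index 1: u0 ∈ [1/27, 10/27)
j=1 picked index 1: u0 ∈ [-20/189, 43/189)
j=2 picked index 1: u0 ∈ [-47/189, 16/189)
j=3 picked index 2: u0 ∈ [-11/189, 38/189)
j=4 picked index 2: u0 ∈ [-38/189, 11/189)
j=5 picked index 4: u0 ∈ [-16/189, 19/189)
j=6 picked index 6: u0 ∈ [-1/189, 1/7)
intersection: [1/27, 11/189)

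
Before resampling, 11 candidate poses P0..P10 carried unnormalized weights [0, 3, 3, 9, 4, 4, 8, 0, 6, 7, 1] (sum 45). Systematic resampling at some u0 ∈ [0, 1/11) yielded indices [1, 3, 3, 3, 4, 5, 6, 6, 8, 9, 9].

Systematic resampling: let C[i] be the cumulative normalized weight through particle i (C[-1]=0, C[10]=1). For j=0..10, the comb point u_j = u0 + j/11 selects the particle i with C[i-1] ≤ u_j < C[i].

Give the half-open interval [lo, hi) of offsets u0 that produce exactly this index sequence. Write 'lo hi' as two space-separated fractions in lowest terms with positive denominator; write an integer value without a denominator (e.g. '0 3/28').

C = [0, 1/15, 2/15, 1/3, 19/45, 23/45, 31/45, 31/45, 37/45, 44/45, 1]
j=0 picked index 1: u0 ∈ [0, 1/15)
j=1 picked index 3: u0 ∈ [7/165, 8/33)
j=2 picked index 3: u0 ∈ [-8/165, 5/33)
j=3 picked index 3: u0 ∈ [-23/165, 2/33)
j=4 picked index 4: u0 ∈ [-1/33, 29/495)
j=5 picked index 5: u0 ∈ [-16/495, 28/495)
j=6 picked index 6: u0 ∈ [-17/495, 71/495)
j=7 picked index 6: u0 ∈ [-62/495, 26/495)
j=8 picked index 8: u0 ∈ [-19/495, 47/495)
j=9 picked index 9: u0 ∈ [2/495, 79/495)
j=10 picked index 9: u0 ∈ [-43/495, 34/495)
intersection: [7/165, 26/495)

7/165 26/495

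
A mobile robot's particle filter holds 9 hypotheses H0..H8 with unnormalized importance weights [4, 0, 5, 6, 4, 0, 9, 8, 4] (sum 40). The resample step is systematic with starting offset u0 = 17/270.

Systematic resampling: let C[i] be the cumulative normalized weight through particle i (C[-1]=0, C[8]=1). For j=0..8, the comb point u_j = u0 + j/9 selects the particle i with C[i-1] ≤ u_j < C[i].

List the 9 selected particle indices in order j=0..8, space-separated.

0 2 3 4 6 6 7 7 8

C = [1/10, 1/10, 9/40, 3/8, 19/40, 19/40, 7/10, 9/10, 1]
j=0: u_0=17/270 ∈ [0, 1/10) → index 0
j=1: u_1=47/270 ∈ [1/10, 9/40) → index 2
j=2: u_2=77/270 ∈ [9/40, 3/8) → index 3
j=3: u_3=107/270 ∈ [3/8, 19/40) → index 4
j=4: u_4=137/270 ∈ [19/40, 7/10) → index 6
j=5: u_5=167/270 ∈ [19/40, 7/10) → index 6
j=6: u_6=197/270 ∈ [7/10, 9/10) → index 7
j=7: u_7=227/270 ∈ [7/10, 9/10) → index 7
j=8: u_8=257/270 ∈ [9/10, 1) → index 8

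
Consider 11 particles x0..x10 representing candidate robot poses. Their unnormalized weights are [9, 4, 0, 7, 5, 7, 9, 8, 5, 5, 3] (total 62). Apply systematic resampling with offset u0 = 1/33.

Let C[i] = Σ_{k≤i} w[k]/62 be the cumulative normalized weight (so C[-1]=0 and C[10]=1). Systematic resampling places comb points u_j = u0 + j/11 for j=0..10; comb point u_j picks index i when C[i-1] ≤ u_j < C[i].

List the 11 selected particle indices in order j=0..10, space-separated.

0 0 3 3 4 5 6 7 7 8 9

C = [9/62, 13/62, 13/62, 10/31, 25/62, 16/31, 41/62, 49/62, 27/31, 59/62, 1]
j=0: u_0=1/33 ∈ [0, 9/62) → index 0
j=1: u_1=4/33 ∈ [0, 9/62) → index 0
j=2: u_2=7/33 ∈ [13/62, 10/31) → index 3
j=3: u_3=10/33 ∈ [13/62, 10/31) → index 3
j=4: u_4=13/33 ∈ [10/31, 25/62) → index 4
j=5: u_5=16/33 ∈ [25/62, 16/31) → index 5
j=6: u_6=19/33 ∈ [16/31, 41/62) → index 6
j=7: u_7=2/3 ∈ [41/62, 49/62) → index 7
j=8: u_8=25/33 ∈ [41/62, 49/62) → index 7
j=9: u_9=28/33 ∈ [49/62, 27/31) → index 8
j=10: u_10=31/33 ∈ [27/31, 59/62) → index 9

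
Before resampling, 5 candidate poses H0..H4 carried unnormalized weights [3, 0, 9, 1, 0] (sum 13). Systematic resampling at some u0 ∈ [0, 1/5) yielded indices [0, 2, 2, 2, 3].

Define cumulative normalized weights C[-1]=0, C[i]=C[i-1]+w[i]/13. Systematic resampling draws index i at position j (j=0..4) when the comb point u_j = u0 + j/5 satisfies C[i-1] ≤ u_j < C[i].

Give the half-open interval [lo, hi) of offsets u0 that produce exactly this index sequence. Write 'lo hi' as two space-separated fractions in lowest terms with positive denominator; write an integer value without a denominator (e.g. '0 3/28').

8/65 1/5

C = [3/13, 3/13, 12/13, 1, 1]
j=0 picked index 0: u0 ∈ [0, 3/13)
j=1 picked index 2: u0 ∈ [2/65, 47/65)
j=2 picked index 2: u0 ∈ [-11/65, 34/65)
j=3 picked index 2: u0 ∈ [-24/65, 21/65)
j=4 picked index 3: u0 ∈ [8/65, 1/5)
intersection: [8/65, 1/5)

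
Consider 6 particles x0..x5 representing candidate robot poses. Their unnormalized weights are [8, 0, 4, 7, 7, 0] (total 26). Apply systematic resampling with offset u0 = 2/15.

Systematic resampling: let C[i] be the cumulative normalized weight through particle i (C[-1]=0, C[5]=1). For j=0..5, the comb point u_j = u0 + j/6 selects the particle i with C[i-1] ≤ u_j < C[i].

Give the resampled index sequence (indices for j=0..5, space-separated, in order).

0 0 3 3 4 4

C = [4/13, 4/13, 6/13, 19/26, 1, 1]
j=0: u_0=2/15 ∈ [0, 4/13) → index 0
j=1: u_1=3/10 ∈ [0, 4/13) → index 0
j=2: u_2=7/15 ∈ [6/13, 19/26) → index 3
j=3: u_3=19/30 ∈ [6/13, 19/26) → index 3
j=4: u_4=4/5 ∈ [19/26, 1) → index 4
j=5: u_5=29/30 ∈ [19/26, 1) → index 4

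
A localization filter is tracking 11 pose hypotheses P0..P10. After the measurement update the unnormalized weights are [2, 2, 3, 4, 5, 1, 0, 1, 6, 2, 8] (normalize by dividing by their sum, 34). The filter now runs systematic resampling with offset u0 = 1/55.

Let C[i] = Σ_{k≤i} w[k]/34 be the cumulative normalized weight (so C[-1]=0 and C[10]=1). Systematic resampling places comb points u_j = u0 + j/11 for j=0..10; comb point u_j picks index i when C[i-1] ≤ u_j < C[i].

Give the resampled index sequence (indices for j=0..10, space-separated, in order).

C = [1/17, 2/17, 7/34, 11/34, 8/17, 1/2, 1/2, 9/17, 12/17, 13/17, 1]
j=0: u_0=1/55 ∈ [0, 1/17) → index 0
j=1: u_1=6/55 ∈ [1/17, 2/17) → index 1
j=2: u_2=1/5 ∈ [2/17, 7/34) → index 2
j=3: u_3=16/55 ∈ [7/34, 11/34) → index 3
j=4: u_4=21/55 ∈ [11/34, 8/17) → index 4
j=5: u_5=26/55 ∈ [8/17, 1/2) → index 5
j=6: u_6=31/55 ∈ [9/17, 12/17) → index 8
j=7: u_7=36/55 ∈ [9/17, 12/17) → index 8
j=8: u_8=41/55 ∈ [12/17, 13/17) → index 9
j=9: u_9=46/55 ∈ [13/17, 1) → index 10
j=10: u_10=51/55 ∈ [13/17, 1) → index 10

0 1 2 3 4 5 8 8 9 10 10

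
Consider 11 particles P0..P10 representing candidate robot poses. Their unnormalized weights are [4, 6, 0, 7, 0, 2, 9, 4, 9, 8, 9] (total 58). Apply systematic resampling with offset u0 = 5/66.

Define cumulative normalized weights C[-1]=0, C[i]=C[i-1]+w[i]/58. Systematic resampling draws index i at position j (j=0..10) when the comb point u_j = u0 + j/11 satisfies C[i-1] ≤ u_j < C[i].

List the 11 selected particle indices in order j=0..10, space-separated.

C = [2/29, 5/29, 5/29, 17/58, 17/58, 19/58, 14/29, 16/29, 41/58, 49/58, 1]
j=0: u_0=5/66 ∈ [2/29, 5/29) → index 1
j=1: u_1=1/6 ∈ [2/29, 5/29) → index 1
j=2: u_2=17/66 ∈ [5/29, 17/58) → index 3
j=3: u_3=23/66 ∈ [19/58, 14/29) → index 6
j=4: u_4=29/66 ∈ [19/58, 14/29) → index 6
j=5: u_5=35/66 ∈ [14/29, 16/29) → index 7
j=6: u_6=41/66 ∈ [16/29, 41/58) → index 8
j=7: u_7=47/66 ∈ [41/58, 49/58) → index 9
j=8: u_8=53/66 ∈ [41/58, 49/58) → index 9
j=9: u_9=59/66 ∈ [49/58, 1) → index 10
j=10: u_10=65/66 ∈ [49/58, 1) → index 10

1 1 3 6 6 7 8 9 9 10 10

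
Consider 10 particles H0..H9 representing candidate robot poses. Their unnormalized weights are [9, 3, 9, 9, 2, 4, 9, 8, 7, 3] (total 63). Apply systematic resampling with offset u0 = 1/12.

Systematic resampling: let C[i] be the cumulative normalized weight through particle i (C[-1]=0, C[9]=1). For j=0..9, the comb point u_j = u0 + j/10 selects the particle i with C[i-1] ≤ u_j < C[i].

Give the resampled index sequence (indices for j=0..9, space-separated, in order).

0 1 2 3 4 6 6 7 8 9

C = [1/7, 4/21, 1/3, 10/21, 32/63, 4/7, 5/7, 53/63, 20/21, 1]
j=0: u_0=1/12 ∈ [0, 1/7) → index 0
j=1: u_1=11/60 ∈ [1/7, 4/21) → index 1
j=2: u_2=17/60 ∈ [4/21, 1/3) → index 2
j=3: u_3=23/60 ∈ [1/3, 10/21) → index 3
j=4: u_4=29/60 ∈ [10/21, 32/63) → index 4
j=5: u_5=7/12 ∈ [4/7, 5/7) → index 6
j=6: u_6=41/60 ∈ [4/7, 5/7) → index 6
j=7: u_7=47/60 ∈ [5/7, 53/63) → index 7
j=8: u_8=53/60 ∈ [53/63, 20/21) → index 8
j=9: u_9=59/60 ∈ [20/21, 1) → index 9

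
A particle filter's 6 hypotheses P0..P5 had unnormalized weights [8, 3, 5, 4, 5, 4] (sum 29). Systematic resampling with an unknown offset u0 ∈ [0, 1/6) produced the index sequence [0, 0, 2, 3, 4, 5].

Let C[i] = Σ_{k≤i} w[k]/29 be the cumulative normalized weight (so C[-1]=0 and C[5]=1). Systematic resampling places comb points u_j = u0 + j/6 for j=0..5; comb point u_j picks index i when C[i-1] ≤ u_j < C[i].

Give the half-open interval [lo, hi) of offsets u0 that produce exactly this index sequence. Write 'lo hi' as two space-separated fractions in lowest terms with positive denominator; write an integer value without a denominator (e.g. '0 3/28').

3/58 19/174

C = [8/29, 11/29, 16/29, 20/29, 25/29, 1]
j=0 picked index 0: u0 ∈ [0, 8/29)
j=1 picked index 0: u0 ∈ [-1/6, 19/174)
j=2 picked index 2: u0 ∈ [4/87, 19/87)
j=3 picked index 3: u0 ∈ [3/58, 11/58)
j=4 picked index 4: u0 ∈ [2/87, 17/87)
j=5 picked index 5: u0 ∈ [5/174, 1/6)
intersection: [3/58, 19/174)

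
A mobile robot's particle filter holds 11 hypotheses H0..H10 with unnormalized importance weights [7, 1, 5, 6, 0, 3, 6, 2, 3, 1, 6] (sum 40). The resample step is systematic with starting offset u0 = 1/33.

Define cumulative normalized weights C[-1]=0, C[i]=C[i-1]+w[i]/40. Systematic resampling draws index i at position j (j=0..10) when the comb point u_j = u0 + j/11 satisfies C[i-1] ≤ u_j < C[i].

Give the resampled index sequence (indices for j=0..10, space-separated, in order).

0 0 2 2 3 5 6 6 8 9 10

C = [7/40, 1/5, 13/40, 19/40, 19/40, 11/20, 7/10, 3/4, 33/40, 17/20, 1]
j=0: u_0=1/33 ∈ [0, 7/40) → index 0
j=1: u_1=4/33 ∈ [0, 7/40) → index 0
j=2: u_2=7/33 ∈ [1/5, 13/40) → index 2
j=3: u_3=10/33 ∈ [1/5, 13/40) → index 2
j=4: u_4=13/33 ∈ [13/40, 19/40) → index 3
j=5: u_5=16/33 ∈ [19/40, 11/20) → index 5
j=6: u_6=19/33 ∈ [11/20, 7/10) → index 6
j=7: u_7=2/3 ∈ [11/20, 7/10) → index 6
j=8: u_8=25/33 ∈ [3/4, 33/40) → index 8
j=9: u_9=28/33 ∈ [33/40, 17/20) → index 9
j=10: u_10=31/33 ∈ [17/20, 1) → index 10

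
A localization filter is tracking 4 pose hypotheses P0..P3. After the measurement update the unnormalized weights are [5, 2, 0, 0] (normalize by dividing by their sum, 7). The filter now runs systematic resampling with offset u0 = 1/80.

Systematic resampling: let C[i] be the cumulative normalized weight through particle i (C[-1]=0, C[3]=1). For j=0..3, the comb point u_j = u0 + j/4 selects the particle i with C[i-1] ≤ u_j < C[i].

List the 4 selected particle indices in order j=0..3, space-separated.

0 0 0 1

C = [5/7, 1, 1, 1]
j=0: u_0=1/80 ∈ [0, 5/7) → index 0
j=1: u_1=21/80 ∈ [0, 5/7) → index 0
j=2: u_2=41/80 ∈ [0, 5/7) → index 0
j=3: u_3=61/80 ∈ [5/7, 1) → index 1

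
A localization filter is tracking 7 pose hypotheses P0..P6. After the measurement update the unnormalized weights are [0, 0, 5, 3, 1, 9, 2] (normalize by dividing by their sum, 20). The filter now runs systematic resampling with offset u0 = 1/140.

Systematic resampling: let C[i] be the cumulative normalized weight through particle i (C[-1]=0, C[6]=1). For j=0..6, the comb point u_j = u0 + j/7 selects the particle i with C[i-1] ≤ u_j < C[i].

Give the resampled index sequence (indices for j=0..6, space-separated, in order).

C = [0, 0, 1/4, 2/5, 9/20, 9/10, 1]
j=0: u_0=1/140 ∈ [0, 1/4) → index 2
j=1: u_1=3/20 ∈ [0, 1/4) → index 2
j=2: u_2=41/140 ∈ [1/4, 2/5) → index 3
j=3: u_3=61/140 ∈ [2/5, 9/20) → index 4
j=4: u_4=81/140 ∈ [9/20, 9/10) → index 5
j=5: u_5=101/140 ∈ [9/20, 9/10) → index 5
j=6: u_6=121/140 ∈ [9/20, 9/10) → index 5

2 2 3 4 5 5 5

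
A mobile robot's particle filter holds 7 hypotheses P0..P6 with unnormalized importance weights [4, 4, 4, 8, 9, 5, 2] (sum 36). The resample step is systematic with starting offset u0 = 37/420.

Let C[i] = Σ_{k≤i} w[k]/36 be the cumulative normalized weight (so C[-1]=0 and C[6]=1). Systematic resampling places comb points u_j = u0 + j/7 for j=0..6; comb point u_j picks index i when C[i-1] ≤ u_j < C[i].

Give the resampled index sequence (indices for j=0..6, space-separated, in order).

0 2 3 3 4 4 6

C = [1/9, 2/9, 1/3, 5/9, 29/36, 17/18, 1]
j=0: u_0=37/420 ∈ [0, 1/9) → index 0
j=1: u_1=97/420 ∈ [2/9, 1/3) → index 2
j=2: u_2=157/420 ∈ [1/3, 5/9) → index 3
j=3: u_3=31/60 ∈ [1/3, 5/9) → index 3
j=4: u_4=277/420 ∈ [5/9, 29/36) → index 4
j=5: u_5=337/420 ∈ [5/9, 29/36) → index 4
j=6: u_6=397/420 ∈ [17/18, 1) → index 6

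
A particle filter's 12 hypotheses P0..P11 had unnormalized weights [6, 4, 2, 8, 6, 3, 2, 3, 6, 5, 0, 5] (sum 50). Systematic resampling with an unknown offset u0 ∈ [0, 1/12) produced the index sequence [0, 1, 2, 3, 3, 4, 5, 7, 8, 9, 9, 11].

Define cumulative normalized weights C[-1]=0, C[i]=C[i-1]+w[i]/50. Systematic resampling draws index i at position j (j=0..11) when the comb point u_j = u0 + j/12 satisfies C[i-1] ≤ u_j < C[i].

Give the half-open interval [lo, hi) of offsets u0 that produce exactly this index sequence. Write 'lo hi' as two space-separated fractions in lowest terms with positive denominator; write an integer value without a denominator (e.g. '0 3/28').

C = [3/25, 1/5, 6/25, 2/5, 13/25, 29/50, 31/50, 17/25, 4/5, 9/10, 9/10, 1]
j=0 picked index 0: u0 ∈ [0, 3/25)
j=1 picked index 1: u0 ∈ [11/300, 7/60)
j=2 picked index 2: u0 ∈ [1/30, 11/150)
j=3 picked index 3: u0 ∈ [-1/100, 3/20)
j=4 picked index 3: u0 ∈ [-7/75, 1/15)
j=5 picked index 4: u0 ∈ [-1/60, 31/300)
j=6 picked index 5: u0 ∈ [1/50, 2/25)
j=7 picked index 7: u0 ∈ [11/300, 29/300)
j=8 picked index 8: u0 ∈ [1/75, 2/15)
j=9 picked index 9: u0 ∈ [1/20, 3/20)
j=10 picked index 9: u0 ∈ [-1/30, 1/15)
j=11 picked index 11: u0 ∈ [-1/60, 1/12)
intersection: [1/20, 1/15)

1/20 1/15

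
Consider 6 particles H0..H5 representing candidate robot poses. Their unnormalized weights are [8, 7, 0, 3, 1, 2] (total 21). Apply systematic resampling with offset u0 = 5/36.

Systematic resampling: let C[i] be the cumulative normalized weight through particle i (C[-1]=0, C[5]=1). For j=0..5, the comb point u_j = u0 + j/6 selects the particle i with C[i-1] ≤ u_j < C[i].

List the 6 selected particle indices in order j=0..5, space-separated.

0 0 1 1 3 5

C = [8/21, 5/7, 5/7, 6/7, 19/21, 1]
j=0: u_0=5/36 ∈ [0, 8/21) → index 0
j=1: u_1=11/36 ∈ [0, 8/21) → index 0
j=2: u_2=17/36 ∈ [8/21, 5/7) → index 1
j=3: u_3=23/36 ∈ [8/21, 5/7) → index 1
j=4: u_4=29/36 ∈ [5/7, 6/7) → index 3
j=5: u_5=35/36 ∈ [19/21, 1) → index 5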